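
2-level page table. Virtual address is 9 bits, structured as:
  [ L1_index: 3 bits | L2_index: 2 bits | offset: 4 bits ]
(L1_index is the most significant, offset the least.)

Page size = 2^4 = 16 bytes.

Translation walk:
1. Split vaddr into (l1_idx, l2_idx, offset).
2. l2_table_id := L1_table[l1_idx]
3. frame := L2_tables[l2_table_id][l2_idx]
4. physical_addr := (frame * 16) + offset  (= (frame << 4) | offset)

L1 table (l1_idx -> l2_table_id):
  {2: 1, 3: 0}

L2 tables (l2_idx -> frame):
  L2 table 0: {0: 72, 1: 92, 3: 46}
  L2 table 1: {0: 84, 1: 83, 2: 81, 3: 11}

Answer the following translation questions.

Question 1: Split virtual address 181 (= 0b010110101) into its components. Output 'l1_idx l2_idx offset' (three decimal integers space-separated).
vaddr = 181 = 0b010110101
  top 3 bits -> l1_idx = 2
  next 2 bits -> l2_idx = 3
  bottom 4 bits -> offset = 5

Answer: 2 3 5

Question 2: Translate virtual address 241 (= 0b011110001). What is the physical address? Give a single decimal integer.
vaddr = 241 = 0b011110001
Split: l1_idx=3, l2_idx=3, offset=1
L1[3] = 0
L2[0][3] = 46
paddr = 46 * 16 + 1 = 737

Answer: 737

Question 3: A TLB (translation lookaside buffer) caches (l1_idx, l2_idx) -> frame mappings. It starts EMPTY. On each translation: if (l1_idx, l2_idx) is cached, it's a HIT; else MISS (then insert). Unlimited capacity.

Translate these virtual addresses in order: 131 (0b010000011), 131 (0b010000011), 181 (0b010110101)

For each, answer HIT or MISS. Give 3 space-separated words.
vaddr=131: (2,0) not in TLB -> MISS, insert
vaddr=131: (2,0) in TLB -> HIT
vaddr=181: (2,3) not in TLB -> MISS, insert

Answer: MISS HIT MISS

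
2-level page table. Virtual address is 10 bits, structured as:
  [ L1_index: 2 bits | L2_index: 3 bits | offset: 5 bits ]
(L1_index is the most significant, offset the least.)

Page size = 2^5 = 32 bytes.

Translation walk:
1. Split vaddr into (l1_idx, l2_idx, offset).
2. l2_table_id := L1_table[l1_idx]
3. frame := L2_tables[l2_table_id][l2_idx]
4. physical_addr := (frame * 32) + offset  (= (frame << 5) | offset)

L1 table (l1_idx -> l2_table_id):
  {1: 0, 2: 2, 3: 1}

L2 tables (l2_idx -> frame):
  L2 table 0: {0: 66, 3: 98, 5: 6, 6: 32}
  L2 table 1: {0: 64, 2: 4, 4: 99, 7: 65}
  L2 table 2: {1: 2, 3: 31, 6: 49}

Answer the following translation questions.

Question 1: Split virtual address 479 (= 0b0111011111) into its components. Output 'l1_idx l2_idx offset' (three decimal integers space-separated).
vaddr = 479 = 0b0111011111
  top 2 bits -> l1_idx = 1
  next 3 bits -> l2_idx = 6
  bottom 5 bits -> offset = 31

Answer: 1 6 31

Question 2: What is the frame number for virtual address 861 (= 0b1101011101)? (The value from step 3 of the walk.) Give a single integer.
Answer: 4

Derivation:
vaddr = 861: l1_idx=3, l2_idx=2
L1[3] = 1; L2[1][2] = 4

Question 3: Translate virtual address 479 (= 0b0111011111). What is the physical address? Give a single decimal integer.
Answer: 1055

Derivation:
vaddr = 479 = 0b0111011111
Split: l1_idx=1, l2_idx=6, offset=31
L1[1] = 0
L2[0][6] = 32
paddr = 32 * 32 + 31 = 1055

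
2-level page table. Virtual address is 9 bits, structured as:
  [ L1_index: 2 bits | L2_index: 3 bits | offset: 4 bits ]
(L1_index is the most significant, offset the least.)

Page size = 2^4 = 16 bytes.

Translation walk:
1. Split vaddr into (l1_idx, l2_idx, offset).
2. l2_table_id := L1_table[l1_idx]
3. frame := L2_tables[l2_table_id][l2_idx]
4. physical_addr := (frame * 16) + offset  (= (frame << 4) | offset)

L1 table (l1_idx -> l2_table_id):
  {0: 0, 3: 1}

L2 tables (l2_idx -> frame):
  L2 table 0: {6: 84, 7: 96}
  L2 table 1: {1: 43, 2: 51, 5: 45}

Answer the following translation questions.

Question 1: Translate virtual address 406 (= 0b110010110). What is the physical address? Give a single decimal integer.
Answer: 694

Derivation:
vaddr = 406 = 0b110010110
Split: l1_idx=3, l2_idx=1, offset=6
L1[3] = 1
L2[1][1] = 43
paddr = 43 * 16 + 6 = 694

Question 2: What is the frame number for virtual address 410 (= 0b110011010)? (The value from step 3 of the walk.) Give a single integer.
Answer: 43

Derivation:
vaddr = 410: l1_idx=3, l2_idx=1
L1[3] = 1; L2[1][1] = 43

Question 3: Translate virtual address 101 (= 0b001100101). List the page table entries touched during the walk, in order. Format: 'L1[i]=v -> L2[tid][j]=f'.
vaddr = 101 = 0b001100101
Split: l1_idx=0, l2_idx=6, offset=5

Answer: L1[0]=0 -> L2[0][6]=84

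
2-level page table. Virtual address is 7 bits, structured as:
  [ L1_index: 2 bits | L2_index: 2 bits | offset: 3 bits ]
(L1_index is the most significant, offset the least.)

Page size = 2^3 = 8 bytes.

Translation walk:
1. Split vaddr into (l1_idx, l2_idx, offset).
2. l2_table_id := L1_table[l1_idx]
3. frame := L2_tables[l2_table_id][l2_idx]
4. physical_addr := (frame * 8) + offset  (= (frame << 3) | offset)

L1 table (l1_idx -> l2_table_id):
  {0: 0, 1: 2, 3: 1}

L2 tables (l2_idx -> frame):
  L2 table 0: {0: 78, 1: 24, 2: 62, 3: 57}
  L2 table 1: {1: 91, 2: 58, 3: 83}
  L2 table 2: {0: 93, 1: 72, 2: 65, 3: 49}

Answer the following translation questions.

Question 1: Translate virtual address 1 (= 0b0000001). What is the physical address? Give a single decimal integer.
vaddr = 1 = 0b0000001
Split: l1_idx=0, l2_idx=0, offset=1
L1[0] = 0
L2[0][0] = 78
paddr = 78 * 8 + 1 = 625

Answer: 625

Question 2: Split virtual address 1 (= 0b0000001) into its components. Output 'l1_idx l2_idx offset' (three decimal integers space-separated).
vaddr = 1 = 0b0000001
  top 2 bits -> l1_idx = 0
  next 2 bits -> l2_idx = 0
  bottom 3 bits -> offset = 1

Answer: 0 0 1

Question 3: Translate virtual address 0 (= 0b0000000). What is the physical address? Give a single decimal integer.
Answer: 624

Derivation:
vaddr = 0 = 0b0000000
Split: l1_idx=0, l2_idx=0, offset=0
L1[0] = 0
L2[0][0] = 78
paddr = 78 * 8 + 0 = 624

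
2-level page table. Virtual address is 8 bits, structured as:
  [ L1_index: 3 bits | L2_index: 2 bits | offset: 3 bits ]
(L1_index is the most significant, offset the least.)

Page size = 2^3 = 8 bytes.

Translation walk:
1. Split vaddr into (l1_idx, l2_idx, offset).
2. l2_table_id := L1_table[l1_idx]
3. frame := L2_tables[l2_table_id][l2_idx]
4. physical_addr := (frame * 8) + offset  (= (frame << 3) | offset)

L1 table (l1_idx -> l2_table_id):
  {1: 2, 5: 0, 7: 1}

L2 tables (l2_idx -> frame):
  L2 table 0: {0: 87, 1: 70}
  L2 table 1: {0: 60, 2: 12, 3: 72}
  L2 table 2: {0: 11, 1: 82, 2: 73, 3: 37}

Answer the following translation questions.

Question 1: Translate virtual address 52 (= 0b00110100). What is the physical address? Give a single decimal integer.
Answer: 588

Derivation:
vaddr = 52 = 0b00110100
Split: l1_idx=1, l2_idx=2, offset=4
L1[1] = 2
L2[2][2] = 73
paddr = 73 * 8 + 4 = 588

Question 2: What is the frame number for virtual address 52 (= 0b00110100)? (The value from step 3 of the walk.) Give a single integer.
Answer: 73

Derivation:
vaddr = 52: l1_idx=1, l2_idx=2
L1[1] = 2; L2[2][2] = 73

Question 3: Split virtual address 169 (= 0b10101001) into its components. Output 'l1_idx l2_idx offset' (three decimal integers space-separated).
Answer: 5 1 1

Derivation:
vaddr = 169 = 0b10101001
  top 3 bits -> l1_idx = 5
  next 2 bits -> l2_idx = 1
  bottom 3 bits -> offset = 1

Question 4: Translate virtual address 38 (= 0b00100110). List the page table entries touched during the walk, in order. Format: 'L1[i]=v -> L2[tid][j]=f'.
Answer: L1[1]=2 -> L2[2][0]=11

Derivation:
vaddr = 38 = 0b00100110
Split: l1_idx=1, l2_idx=0, offset=6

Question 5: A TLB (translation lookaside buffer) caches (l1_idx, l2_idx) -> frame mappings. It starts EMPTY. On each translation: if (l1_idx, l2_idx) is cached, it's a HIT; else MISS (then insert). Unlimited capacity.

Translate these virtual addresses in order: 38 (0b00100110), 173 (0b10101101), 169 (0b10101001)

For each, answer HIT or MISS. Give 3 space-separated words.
vaddr=38: (1,0) not in TLB -> MISS, insert
vaddr=173: (5,1) not in TLB -> MISS, insert
vaddr=169: (5,1) in TLB -> HIT

Answer: MISS MISS HIT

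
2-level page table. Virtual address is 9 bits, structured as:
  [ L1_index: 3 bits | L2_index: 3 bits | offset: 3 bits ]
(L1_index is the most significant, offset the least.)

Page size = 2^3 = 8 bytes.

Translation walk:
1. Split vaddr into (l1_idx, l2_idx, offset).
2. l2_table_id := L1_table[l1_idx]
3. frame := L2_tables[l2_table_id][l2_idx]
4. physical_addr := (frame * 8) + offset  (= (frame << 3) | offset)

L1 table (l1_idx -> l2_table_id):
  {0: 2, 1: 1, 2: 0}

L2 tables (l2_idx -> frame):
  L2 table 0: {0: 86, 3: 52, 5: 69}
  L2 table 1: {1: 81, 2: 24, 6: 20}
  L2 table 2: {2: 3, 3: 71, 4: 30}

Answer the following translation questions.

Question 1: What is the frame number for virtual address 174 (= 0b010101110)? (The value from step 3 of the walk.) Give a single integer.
Answer: 69

Derivation:
vaddr = 174: l1_idx=2, l2_idx=5
L1[2] = 0; L2[0][5] = 69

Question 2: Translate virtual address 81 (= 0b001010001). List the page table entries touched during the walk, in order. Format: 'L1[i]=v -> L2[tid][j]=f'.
Answer: L1[1]=1 -> L2[1][2]=24

Derivation:
vaddr = 81 = 0b001010001
Split: l1_idx=1, l2_idx=2, offset=1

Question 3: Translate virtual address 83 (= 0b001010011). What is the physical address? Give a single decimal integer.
Answer: 195

Derivation:
vaddr = 83 = 0b001010011
Split: l1_idx=1, l2_idx=2, offset=3
L1[1] = 1
L2[1][2] = 24
paddr = 24 * 8 + 3 = 195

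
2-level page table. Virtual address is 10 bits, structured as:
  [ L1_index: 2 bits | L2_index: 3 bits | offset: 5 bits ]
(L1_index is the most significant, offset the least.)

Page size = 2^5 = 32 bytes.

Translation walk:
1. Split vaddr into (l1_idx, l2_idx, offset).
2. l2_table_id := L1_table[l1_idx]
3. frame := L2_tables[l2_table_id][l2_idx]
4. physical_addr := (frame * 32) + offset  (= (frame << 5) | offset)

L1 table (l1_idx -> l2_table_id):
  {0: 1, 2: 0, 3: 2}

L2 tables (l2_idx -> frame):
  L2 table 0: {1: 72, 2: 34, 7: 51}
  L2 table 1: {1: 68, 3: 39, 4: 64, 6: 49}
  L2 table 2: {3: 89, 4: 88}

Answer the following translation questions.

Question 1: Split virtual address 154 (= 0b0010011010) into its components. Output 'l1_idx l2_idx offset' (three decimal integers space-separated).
vaddr = 154 = 0b0010011010
  top 2 bits -> l1_idx = 0
  next 3 bits -> l2_idx = 4
  bottom 5 bits -> offset = 26

Answer: 0 4 26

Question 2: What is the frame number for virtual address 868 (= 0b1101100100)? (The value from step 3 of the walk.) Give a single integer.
Answer: 89

Derivation:
vaddr = 868: l1_idx=3, l2_idx=3
L1[3] = 2; L2[2][3] = 89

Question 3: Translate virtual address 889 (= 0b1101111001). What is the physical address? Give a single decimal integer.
Answer: 2873

Derivation:
vaddr = 889 = 0b1101111001
Split: l1_idx=3, l2_idx=3, offset=25
L1[3] = 2
L2[2][3] = 89
paddr = 89 * 32 + 25 = 2873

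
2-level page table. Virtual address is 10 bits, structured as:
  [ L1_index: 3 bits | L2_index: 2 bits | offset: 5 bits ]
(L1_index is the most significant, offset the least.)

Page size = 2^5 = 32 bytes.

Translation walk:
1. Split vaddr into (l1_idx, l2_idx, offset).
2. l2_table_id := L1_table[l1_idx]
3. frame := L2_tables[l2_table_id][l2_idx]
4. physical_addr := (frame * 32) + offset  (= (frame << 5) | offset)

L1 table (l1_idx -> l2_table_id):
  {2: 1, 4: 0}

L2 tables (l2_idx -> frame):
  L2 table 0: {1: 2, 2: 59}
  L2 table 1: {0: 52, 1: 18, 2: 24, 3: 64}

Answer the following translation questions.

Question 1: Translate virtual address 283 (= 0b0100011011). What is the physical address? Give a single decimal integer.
vaddr = 283 = 0b0100011011
Split: l1_idx=2, l2_idx=0, offset=27
L1[2] = 1
L2[1][0] = 52
paddr = 52 * 32 + 27 = 1691

Answer: 1691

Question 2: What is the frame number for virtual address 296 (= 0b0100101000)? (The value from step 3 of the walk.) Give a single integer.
vaddr = 296: l1_idx=2, l2_idx=1
L1[2] = 1; L2[1][1] = 18

Answer: 18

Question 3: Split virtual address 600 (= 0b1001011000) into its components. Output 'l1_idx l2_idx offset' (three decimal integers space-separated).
vaddr = 600 = 0b1001011000
  top 3 bits -> l1_idx = 4
  next 2 bits -> l2_idx = 2
  bottom 5 bits -> offset = 24

Answer: 4 2 24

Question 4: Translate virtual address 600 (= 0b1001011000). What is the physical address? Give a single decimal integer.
vaddr = 600 = 0b1001011000
Split: l1_idx=4, l2_idx=2, offset=24
L1[4] = 0
L2[0][2] = 59
paddr = 59 * 32 + 24 = 1912

Answer: 1912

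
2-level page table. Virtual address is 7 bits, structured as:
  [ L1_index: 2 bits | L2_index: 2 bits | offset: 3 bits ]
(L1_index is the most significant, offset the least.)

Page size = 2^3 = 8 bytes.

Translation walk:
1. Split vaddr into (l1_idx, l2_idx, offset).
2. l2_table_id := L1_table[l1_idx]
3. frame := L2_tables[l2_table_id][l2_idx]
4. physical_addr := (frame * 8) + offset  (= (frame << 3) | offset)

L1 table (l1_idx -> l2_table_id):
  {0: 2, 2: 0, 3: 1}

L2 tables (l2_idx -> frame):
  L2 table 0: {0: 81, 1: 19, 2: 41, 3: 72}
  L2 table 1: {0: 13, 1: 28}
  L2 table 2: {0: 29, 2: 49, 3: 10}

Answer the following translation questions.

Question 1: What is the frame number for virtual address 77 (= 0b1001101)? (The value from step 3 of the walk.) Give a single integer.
Answer: 19

Derivation:
vaddr = 77: l1_idx=2, l2_idx=1
L1[2] = 0; L2[0][1] = 19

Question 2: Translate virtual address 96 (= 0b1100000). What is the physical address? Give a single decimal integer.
Answer: 104

Derivation:
vaddr = 96 = 0b1100000
Split: l1_idx=3, l2_idx=0, offset=0
L1[3] = 1
L2[1][0] = 13
paddr = 13 * 8 + 0 = 104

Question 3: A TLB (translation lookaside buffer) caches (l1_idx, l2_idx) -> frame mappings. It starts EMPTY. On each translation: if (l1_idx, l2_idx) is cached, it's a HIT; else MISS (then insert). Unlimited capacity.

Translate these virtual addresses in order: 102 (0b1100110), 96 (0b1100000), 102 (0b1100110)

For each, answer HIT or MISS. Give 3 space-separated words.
vaddr=102: (3,0) not in TLB -> MISS, insert
vaddr=96: (3,0) in TLB -> HIT
vaddr=102: (3,0) in TLB -> HIT

Answer: MISS HIT HIT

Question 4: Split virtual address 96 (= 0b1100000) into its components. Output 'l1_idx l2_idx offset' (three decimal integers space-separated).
vaddr = 96 = 0b1100000
  top 2 bits -> l1_idx = 3
  next 2 bits -> l2_idx = 0
  bottom 3 bits -> offset = 0

Answer: 3 0 0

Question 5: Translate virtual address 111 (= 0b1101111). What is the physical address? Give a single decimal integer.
Answer: 231

Derivation:
vaddr = 111 = 0b1101111
Split: l1_idx=3, l2_idx=1, offset=7
L1[3] = 1
L2[1][1] = 28
paddr = 28 * 8 + 7 = 231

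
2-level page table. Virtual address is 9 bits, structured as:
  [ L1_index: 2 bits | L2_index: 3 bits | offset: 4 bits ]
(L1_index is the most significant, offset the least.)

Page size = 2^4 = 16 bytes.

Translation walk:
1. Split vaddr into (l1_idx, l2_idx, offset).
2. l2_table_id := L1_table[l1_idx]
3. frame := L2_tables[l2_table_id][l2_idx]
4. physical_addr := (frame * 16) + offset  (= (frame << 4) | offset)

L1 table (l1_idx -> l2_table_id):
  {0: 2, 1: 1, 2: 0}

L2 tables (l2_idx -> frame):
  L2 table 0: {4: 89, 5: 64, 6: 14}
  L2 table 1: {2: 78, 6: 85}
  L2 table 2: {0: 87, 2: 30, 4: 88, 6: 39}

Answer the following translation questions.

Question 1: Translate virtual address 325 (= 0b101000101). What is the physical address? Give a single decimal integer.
Answer: 1429

Derivation:
vaddr = 325 = 0b101000101
Split: l1_idx=2, l2_idx=4, offset=5
L1[2] = 0
L2[0][4] = 89
paddr = 89 * 16 + 5 = 1429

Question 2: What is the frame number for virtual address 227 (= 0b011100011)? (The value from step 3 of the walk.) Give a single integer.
Answer: 85

Derivation:
vaddr = 227: l1_idx=1, l2_idx=6
L1[1] = 1; L2[1][6] = 85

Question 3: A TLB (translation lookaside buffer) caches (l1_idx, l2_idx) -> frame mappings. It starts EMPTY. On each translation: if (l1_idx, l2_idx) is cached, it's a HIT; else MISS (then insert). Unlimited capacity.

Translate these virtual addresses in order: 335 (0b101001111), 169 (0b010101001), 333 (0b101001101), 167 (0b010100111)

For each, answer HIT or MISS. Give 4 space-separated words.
Answer: MISS MISS HIT HIT

Derivation:
vaddr=335: (2,4) not in TLB -> MISS, insert
vaddr=169: (1,2) not in TLB -> MISS, insert
vaddr=333: (2,4) in TLB -> HIT
vaddr=167: (1,2) in TLB -> HIT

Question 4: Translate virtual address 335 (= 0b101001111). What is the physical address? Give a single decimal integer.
Answer: 1439

Derivation:
vaddr = 335 = 0b101001111
Split: l1_idx=2, l2_idx=4, offset=15
L1[2] = 0
L2[0][4] = 89
paddr = 89 * 16 + 15 = 1439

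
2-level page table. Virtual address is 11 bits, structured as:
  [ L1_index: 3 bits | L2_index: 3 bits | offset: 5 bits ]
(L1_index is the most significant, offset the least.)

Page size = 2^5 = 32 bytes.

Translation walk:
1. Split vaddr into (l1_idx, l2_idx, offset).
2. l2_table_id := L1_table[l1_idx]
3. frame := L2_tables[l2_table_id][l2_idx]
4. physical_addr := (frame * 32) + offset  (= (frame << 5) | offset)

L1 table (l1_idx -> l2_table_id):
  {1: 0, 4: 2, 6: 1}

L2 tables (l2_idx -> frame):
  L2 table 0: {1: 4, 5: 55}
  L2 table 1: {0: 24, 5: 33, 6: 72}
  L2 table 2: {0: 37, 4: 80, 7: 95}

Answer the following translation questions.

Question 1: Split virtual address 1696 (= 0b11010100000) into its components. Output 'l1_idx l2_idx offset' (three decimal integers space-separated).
Answer: 6 5 0

Derivation:
vaddr = 1696 = 0b11010100000
  top 3 bits -> l1_idx = 6
  next 3 bits -> l2_idx = 5
  bottom 5 bits -> offset = 0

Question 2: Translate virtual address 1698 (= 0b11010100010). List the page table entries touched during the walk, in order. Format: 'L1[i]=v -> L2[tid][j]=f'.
Answer: L1[6]=1 -> L2[1][5]=33

Derivation:
vaddr = 1698 = 0b11010100010
Split: l1_idx=6, l2_idx=5, offset=2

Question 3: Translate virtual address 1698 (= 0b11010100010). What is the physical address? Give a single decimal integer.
vaddr = 1698 = 0b11010100010
Split: l1_idx=6, l2_idx=5, offset=2
L1[6] = 1
L2[1][5] = 33
paddr = 33 * 32 + 2 = 1058

Answer: 1058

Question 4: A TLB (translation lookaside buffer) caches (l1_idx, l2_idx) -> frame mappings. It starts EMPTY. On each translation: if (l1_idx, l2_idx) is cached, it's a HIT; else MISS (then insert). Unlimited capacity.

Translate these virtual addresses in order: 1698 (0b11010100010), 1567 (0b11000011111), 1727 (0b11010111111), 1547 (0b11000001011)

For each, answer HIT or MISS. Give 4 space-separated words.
vaddr=1698: (6,5) not in TLB -> MISS, insert
vaddr=1567: (6,0) not in TLB -> MISS, insert
vaddr=1727: (6,5) in TLB -> HIT
vaddr=1547: (6,0) in TLB -> HIT

Answer: MISS MISS HIT HIT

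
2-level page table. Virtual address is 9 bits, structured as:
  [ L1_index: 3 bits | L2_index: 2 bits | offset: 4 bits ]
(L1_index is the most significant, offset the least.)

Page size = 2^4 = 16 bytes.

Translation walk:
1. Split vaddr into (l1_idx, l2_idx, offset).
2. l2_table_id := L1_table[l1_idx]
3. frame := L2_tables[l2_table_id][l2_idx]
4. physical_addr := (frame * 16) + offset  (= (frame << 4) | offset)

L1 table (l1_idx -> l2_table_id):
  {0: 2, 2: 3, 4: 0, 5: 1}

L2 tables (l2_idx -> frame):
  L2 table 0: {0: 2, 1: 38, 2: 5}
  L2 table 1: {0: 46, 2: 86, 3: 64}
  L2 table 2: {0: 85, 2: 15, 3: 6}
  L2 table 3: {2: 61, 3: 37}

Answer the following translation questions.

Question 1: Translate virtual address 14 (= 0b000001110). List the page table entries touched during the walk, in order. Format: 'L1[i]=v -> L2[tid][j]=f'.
vaddr = 14 = 0b000001110
Split: l1_idx=0, l2_idx=0, offset=14

Answer: L1[0]=2 -> L2[2][0]=85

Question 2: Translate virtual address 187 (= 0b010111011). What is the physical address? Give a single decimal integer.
vaddr = 187 = 0b010111011
Split: l1_idx=2, l2_idx=3, offset=11
L1[2] = 3
L2[3][3] = 37
paddr = 37 * 16 + 11 = 603

Answer: 603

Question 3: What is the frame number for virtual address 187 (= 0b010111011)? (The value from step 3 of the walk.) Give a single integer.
Answer: 37

Derivation:
vaddr = 187: l1_idx=2, l2_idx=3
L1[2] = 3; L2[3][3] = 37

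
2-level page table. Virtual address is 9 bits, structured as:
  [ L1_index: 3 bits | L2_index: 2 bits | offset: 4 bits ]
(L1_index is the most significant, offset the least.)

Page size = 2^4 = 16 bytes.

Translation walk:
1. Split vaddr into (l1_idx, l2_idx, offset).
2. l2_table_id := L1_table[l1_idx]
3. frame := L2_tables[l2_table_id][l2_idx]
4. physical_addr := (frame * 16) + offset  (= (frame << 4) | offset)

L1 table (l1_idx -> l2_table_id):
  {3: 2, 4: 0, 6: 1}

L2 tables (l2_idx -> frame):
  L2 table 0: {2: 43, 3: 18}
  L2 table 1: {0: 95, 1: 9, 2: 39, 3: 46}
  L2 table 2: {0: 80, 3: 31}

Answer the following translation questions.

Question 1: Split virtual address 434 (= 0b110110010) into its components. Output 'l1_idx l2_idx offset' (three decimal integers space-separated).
Answer: 6 3 2

Derivation:
vaddr = 434 = 0b110110010
  top 3 bits -> l1_idx = 6
  next 2 bits -> l2_idx = 3
  bottom 4 bits -> offset = 2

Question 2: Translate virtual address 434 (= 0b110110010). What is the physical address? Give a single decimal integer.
vaddr = 434 = 0b110110010
Split: l1_idx=6, l2_idx=3, offset=2
L1[6] = 1
L2[1][3] = 46
paddr = 46 * 16 + 2 = 738

Answer: 738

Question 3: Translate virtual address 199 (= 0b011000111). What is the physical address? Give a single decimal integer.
Answer: 1287

Derivation:
vaddr = 199 = 0b011000111
Split: l1_idx=3, l2_idx=0, offset=7
L1[3] = 2
L2[2][0] = 80
paddr = 80 * 16 + 7 = 1287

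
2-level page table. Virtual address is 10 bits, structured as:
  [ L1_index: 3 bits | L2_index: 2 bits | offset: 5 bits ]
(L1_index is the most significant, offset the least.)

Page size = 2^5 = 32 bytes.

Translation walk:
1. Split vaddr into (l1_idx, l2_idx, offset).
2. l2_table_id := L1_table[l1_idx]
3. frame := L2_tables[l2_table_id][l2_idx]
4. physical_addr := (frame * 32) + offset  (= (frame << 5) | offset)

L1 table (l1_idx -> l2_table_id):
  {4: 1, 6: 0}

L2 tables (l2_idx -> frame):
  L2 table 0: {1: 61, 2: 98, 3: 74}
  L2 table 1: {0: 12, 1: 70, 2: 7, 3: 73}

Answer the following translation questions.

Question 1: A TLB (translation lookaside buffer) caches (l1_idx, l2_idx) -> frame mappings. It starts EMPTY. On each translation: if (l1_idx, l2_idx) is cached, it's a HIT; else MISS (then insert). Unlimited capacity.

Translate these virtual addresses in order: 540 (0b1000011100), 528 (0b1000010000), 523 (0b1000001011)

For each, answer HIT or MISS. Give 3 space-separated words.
vaddr=540: (4,0) not in TLB -> MISS, insert
vaddr=528: (4,0) in TLB -> HIT
vaddr=523: (4,0) in TLB -> HIT

Answer: MISS HIT HIT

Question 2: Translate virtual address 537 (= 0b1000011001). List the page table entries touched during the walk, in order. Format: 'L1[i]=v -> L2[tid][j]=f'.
vaddr = 537 = 0b1000011001
Split: l1_idx=4, l2_idx=0, offset=25

Answer: L1[4]=1 -> L2[1][0]=12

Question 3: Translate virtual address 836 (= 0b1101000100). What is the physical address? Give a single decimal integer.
vaddr = 836 = 0b1101000100
Split: l1_idx=6, l2_idx=2, offset=4
L1[6] = 0
L2[0][2] = 98
paddr = 98 * 32 + 4 = 3140

Answer: 3140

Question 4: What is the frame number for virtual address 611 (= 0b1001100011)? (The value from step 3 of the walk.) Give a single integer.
Answer: 73

Derivation:
vaddr = 611: l1_idx=4, l2_idx=3
L1[4] = 1; L2[1][3] = 73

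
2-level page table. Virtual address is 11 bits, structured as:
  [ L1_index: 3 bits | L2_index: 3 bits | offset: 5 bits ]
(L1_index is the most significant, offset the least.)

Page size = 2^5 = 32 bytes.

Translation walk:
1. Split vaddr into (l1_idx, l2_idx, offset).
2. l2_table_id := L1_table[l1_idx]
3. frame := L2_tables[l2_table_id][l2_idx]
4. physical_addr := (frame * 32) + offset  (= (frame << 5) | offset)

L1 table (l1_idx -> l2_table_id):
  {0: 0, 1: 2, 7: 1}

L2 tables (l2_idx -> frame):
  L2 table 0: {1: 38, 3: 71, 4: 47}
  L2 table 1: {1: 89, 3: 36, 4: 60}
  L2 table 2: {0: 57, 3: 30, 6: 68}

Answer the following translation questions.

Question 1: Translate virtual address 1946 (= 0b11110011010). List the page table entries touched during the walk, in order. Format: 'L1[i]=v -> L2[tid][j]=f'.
Answer: L1[7]=1 -> L2[1][4]=60

Derivation:
vaddr = 1946 = 0b11110011010
Split: l1_idx=7, l2_idx=4, offset=26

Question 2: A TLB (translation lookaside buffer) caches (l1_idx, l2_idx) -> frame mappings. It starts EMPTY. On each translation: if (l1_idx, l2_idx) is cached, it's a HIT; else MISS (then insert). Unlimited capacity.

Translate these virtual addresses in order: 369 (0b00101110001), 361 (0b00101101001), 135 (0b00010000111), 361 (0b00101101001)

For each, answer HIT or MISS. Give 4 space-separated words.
vaddr=369: (1,3) not in TLB -> MISS, insert
vaddr=361: (1,3) in TLB -> HIT
vaddr=135: (0,4) not in TLB -> MISS, insert
vaddr=361: (1,3) in TLB -> HIT

Answer: MISS HIT MISS HIT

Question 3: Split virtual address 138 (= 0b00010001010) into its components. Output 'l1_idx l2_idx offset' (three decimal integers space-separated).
Answer: 0 4 10

Derivation:
vaddr = 138 = 0b00010001010
  top 3 bits -> l1_idx = 0
  next 3 bits -> l2_idx = 4
  bottom 5 bits -> offset = 10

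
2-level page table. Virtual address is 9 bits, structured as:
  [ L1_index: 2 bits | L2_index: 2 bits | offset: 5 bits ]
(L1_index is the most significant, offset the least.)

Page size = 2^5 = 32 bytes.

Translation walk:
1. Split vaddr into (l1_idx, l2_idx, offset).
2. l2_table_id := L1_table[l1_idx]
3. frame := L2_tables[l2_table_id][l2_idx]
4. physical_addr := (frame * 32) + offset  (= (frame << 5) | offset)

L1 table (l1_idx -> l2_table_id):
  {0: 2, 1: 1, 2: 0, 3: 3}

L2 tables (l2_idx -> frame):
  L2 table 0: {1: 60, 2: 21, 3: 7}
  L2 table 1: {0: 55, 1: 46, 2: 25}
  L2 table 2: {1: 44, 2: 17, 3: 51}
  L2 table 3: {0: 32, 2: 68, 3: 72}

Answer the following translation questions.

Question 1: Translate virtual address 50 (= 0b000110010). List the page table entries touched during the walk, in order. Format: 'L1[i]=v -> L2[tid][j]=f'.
vaddr = 50 = 0b000110010
Split: l1_idx=0, l2_idx=1, offset=18

Answer: L1[0]=2 -> L2[2][1]=44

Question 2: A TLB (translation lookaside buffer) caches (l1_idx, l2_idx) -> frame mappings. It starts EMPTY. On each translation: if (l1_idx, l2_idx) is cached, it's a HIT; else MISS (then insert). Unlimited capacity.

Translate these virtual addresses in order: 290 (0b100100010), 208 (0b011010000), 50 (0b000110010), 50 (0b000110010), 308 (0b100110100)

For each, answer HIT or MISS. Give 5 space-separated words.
Answer: MISS MISS MISS HIT HIT

Derivation:
vaddr=290: (2,1) not in TLB -> MISS, insert
vaddr=208: (1,2) not in TLB -> MISS, insert
vaddr=50: (0,1) not in TLB -> MISS, insert
vaddr=50: (0,1) in TLB -> HIT
vaddr=308: (2,1) in TLB -> HIT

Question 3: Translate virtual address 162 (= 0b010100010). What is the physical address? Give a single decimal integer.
Answer: 1474

Derivation:
vaddr = 162 = 0b010100010
Split: l1_idx=1, l2_idx=1, offset=2
L1[1] = 1
L2[1][1] = 46
paddr = 46 * 32 + 2 = 1474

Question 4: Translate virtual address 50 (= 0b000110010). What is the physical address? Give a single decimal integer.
vaddr = 50 = 0b000110010
Split: l1_idx=0, l2_idx=1, offset=18
L1[0] = 2
L2[2][1] = 44
paddr = 44 * 32 + 18 = 1426

Answer: 1426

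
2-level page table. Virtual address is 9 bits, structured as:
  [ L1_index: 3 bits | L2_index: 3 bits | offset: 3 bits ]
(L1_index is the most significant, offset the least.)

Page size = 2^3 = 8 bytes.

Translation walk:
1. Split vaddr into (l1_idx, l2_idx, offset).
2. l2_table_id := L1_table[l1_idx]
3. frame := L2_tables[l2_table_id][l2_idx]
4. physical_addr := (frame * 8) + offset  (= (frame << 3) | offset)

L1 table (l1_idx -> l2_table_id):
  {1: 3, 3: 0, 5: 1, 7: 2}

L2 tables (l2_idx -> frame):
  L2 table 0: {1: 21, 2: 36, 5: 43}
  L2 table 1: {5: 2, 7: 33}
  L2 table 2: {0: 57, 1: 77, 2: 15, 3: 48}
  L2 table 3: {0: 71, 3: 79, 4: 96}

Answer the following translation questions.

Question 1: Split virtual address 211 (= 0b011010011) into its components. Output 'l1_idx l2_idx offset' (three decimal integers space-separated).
vaddr = 211 = 0b011010011
  top 3 bits -> l1_idx = 3
  next 3 bits -> l2_idx = 2
  bottom 3 bits -> offset = 3

Answer: 3 2 3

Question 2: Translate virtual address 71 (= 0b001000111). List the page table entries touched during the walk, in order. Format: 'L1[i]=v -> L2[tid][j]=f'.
Answer: L1[1]=3 -> L2[3][0]=71

Derivation:
vaddr = 71 = 0b001000111
Split: l1_idx=1, l2_idx=0, offset=7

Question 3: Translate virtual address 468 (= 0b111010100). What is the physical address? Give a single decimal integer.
Answer: 124

Derivation:
vaddr = 468 = 0b111010100
Split: l1_idx=7, l2_idx=2, offset=4
L1[7] = 2
L2[2][2] = 15
paddr = 15 * 8 + 4 = 124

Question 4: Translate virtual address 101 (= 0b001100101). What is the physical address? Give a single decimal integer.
vaddr = 101 = 0b001100101
Split: l1_idx=1, l2_idx=4, offset=5
L1[1] = 3
L2[3][4] = 96
paddr = 96 * 8 + 5 = 773

Answer: 773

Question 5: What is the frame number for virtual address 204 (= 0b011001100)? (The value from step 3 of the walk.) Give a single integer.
vaddr = 204: l1_idx=3, l2_idx=1
L1[3] = 0; L2[0][1] = 21

Answer: 21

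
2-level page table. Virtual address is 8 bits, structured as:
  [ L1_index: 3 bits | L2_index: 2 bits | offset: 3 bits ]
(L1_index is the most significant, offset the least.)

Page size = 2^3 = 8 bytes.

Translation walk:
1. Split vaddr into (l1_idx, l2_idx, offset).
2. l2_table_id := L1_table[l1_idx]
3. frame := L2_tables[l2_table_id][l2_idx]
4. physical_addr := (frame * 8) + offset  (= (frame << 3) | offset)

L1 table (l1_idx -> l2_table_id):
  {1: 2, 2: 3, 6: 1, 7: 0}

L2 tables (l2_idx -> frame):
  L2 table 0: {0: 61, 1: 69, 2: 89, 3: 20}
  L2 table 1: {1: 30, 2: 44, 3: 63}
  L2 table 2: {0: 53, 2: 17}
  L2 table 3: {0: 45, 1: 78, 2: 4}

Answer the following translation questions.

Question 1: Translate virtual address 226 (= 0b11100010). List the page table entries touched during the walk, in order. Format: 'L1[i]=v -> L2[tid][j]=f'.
Answer: L1[7]=0 -> L2[0][0]=61

Derivation:
vaddr = 226 = 0b11100010
Split: l1_idx=7, l2_idx=0, offset=2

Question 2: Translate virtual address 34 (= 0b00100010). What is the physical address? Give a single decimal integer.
vaddr = 34 = 0b00100010
Split: l1_idx=1, l2_idx=0, offset=2
L1[1] = 2
L2[2][0] = 53
paddr = 53 * 8 + 2 = 426

Answer: 426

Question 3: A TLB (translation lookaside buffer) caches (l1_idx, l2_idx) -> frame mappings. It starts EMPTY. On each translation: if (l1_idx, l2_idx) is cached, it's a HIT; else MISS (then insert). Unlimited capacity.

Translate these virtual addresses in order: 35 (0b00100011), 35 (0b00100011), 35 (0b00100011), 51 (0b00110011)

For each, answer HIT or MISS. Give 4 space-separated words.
vaddr=35: (1,0) not in TLB -> MISS, insert
vaddr=35: (1,0) in TLB -> HIT
vaddr=35: (1,0) in TLB -> HIT
vaddr=51: (1,2) not in TLB -> MISS, insert

Answer: MISS HIT HIT MISS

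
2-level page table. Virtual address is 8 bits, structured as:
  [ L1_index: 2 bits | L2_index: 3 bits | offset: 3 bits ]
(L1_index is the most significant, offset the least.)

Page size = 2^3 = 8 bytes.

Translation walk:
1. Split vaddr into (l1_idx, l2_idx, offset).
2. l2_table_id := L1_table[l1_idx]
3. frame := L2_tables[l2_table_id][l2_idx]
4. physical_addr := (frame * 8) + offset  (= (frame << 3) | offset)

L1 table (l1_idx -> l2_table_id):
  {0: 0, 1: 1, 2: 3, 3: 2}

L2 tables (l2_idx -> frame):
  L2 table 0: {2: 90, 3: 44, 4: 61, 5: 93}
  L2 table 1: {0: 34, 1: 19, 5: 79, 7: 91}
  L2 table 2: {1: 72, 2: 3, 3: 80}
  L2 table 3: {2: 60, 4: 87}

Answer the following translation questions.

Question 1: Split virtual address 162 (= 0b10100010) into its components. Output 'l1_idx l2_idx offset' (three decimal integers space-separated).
Answer: 2 4 2

Derivation:
vaddr = 162 = 0b10100010
  top 2 bits -> l1_idx = 2
  next 3 bits -> l2_idx = 4
  bottom 3 bits -> offset = 2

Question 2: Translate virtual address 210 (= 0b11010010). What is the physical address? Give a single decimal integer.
Answer: 26

Derivation:
vaddr = 210 = 0b11010010
Split: l1_idx=3, l2_idx=2, offset=2
L1[3] = 2
L2[2][2] = 3
paddr = 3 * 8 + 2 = 26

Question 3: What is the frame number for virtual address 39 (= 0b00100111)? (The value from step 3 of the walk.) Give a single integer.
Answer: 61

Derivation:
vaddr = 39: l1_idx=0, l2_idx=4
L1[0] = 0; L2[0][4] = 61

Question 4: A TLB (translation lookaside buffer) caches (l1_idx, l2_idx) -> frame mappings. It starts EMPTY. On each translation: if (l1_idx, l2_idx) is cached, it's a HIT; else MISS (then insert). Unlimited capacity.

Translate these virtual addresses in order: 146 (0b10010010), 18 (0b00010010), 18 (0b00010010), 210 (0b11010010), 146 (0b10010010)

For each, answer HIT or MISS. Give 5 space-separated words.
Answer: MISS MISS HIT MISS HIT

Derivation:
vaddr=146: (2,2) not in TLB -> MISS, insert
vaddr=18: (0,2) not in TLB -> MISS, insert
vaddr=18: (0,2) in TLB -> HIT
vaddr=210: (3,2) not in TLB -> MISS, insert
vaddr=146: (2,2) in TLB -> HIT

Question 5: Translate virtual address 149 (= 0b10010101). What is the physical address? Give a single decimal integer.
Answer: 485

Derivation:
vaddr = 149 = 0b10010101
Split: l1_idx=2, l2_idx=2, offset=5
L1[2] = 3
L2[3][2] = 60
paddr = 60 * 8 + 5 = 485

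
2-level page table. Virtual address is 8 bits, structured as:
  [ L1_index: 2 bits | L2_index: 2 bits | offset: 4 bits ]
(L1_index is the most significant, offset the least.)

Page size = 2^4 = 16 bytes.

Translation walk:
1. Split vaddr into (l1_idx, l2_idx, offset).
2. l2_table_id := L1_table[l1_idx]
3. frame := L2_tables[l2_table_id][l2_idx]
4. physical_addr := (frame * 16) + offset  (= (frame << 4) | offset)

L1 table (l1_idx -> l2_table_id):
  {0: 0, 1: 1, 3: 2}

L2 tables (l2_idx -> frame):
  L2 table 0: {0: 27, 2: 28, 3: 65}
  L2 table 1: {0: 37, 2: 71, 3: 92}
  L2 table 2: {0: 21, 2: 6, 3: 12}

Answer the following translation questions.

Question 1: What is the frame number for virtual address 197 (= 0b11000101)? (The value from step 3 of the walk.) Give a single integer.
Answer: 21

Derivation:
vaddr = 197: l1_idx=3, l2_idx=0
L1[3] = 2; L2[2][0] = 21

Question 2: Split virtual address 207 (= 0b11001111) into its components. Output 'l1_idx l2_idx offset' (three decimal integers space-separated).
vaddr = 207 = 0b11001111
  top 2 bits -> l1_idx = 3
  next 2 bits -> l2_idx = 0
  bottom 4 bits -> offset = 15

Answer: 3 0 15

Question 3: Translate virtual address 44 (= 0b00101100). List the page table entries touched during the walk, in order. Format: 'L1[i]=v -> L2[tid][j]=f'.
Answer: L1[0]=0 -> L2[0][2]=28

Derivation:
vaddr = 44 = 0b00101100
Split: l1_idx=0, l2_idx=2, offset=12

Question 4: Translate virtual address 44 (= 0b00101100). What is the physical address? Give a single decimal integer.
vaddr = 44 = 0b00101100
Split: l1_idx=0, l2_idx=2, offset=12
L1[0] = 0
L2[0][2] = 28
paddr = 28 * 16 + 12 = 460

Answer: 460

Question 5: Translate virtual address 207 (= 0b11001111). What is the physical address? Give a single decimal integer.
Answer: 351

Derivation:
vaddr = 207 = 0b11001111
Split: l1_idx=3, l2_idx=0, offset=15
L1[3] = 2
L2[2][0] = 21
paddr = 21 * 16 + 15 = 351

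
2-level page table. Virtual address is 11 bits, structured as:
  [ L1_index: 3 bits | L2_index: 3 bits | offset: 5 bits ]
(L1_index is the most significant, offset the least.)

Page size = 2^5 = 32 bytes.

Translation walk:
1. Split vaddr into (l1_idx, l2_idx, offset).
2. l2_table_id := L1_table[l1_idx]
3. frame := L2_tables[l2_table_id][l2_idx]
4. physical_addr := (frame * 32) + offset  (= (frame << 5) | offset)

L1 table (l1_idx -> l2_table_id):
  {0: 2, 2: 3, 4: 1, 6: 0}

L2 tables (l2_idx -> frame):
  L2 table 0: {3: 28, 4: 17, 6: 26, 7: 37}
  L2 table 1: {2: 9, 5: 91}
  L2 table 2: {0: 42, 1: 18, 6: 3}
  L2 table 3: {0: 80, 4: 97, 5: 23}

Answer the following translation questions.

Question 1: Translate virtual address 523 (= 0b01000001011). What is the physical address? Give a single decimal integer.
Answer: 2571

Derivation:
vaddr = 523 = 0b01000001011
Split: l1_idx=2, l2_idx=0, offset=11
L1[2] = 3
L2[3][0] = 80
paddr = 80 * 32 + 11 = 2571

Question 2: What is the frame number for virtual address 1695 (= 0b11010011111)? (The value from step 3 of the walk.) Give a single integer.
vaddr = 1695: l1_idx=6, l2_idx=4
L1[6] = 0; L2[0][4] = 17

Answer: 17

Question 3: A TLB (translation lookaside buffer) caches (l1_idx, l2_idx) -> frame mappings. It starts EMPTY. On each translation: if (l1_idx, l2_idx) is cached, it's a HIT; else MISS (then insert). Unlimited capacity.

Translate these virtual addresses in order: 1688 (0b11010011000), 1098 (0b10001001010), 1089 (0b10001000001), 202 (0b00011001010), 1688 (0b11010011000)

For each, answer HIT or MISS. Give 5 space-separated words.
vaddr=1688: (6,4) not in TLB -> MISS, insert
vaddr=1098: (4,2) not in TLB -> MISS, insert
vaddr=1089: (4,2) in TLB -> HIT
vaddr=202: (0,6) not in TLB -> MISS, insert
vaddr=1688: (6,4) in TLB -> HIT

Answer: MISS MISS HIT MISS HIT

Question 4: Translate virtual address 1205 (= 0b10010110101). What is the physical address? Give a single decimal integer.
vaddr = 1205 = 0b10010110101
Split: l1_idx=4, l2_idx=5, offset=21
L1[4] = 1
L2[1][5] = 91
paddr = 91 * 32 + 21 = 2933

Answer: 2933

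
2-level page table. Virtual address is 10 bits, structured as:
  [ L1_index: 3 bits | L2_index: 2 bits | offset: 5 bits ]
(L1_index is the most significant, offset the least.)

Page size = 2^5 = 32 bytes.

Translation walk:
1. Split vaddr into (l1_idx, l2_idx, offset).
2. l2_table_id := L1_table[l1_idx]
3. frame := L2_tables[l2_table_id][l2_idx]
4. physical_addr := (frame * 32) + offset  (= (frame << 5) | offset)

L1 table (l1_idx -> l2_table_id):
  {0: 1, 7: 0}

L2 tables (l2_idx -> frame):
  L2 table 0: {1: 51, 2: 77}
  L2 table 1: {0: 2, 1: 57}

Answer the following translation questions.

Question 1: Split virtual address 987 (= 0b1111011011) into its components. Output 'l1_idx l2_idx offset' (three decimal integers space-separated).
Answer: 7 2 27

Derivation:
vaddr = 987 = 0b1111011011
  top 3 bits -> l1_idx = 7
  next 2 bits -> l2_idx = 2
  bottom 5 bits -> offset = 27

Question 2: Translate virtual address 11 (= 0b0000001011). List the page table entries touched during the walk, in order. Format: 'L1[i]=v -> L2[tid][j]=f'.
vaddr = 11 = 0b0000001011
Split: l1_idx=0, l2_idx=0, offset=11

Answer: L1[0]=1 -> L2[1][0]=2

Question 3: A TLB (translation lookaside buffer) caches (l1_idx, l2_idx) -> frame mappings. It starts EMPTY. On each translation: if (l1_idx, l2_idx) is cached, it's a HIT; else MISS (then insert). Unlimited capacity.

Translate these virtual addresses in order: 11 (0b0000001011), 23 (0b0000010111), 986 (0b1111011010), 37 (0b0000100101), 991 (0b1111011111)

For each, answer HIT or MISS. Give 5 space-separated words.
Answer: MISS HIT MISS MISS HIT

Derivation:
vaddr=11: (0,0) not in TLB -> MISS, insert
vaddr=23: (0,0) in TLB -> HIT
vaddr=986: (7,2) not in TLB -> MISS, insert
vaddr=37: (0,1) not in TLB -> MISS, insert
vaddr=991: (7,2) in TLB -> HIT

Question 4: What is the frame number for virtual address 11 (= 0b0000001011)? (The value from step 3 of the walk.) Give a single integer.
vaddr = 11: l1_idx=0, l2_idx=0
L1[0] = 1; L2[1][0] = 2

Answer: 2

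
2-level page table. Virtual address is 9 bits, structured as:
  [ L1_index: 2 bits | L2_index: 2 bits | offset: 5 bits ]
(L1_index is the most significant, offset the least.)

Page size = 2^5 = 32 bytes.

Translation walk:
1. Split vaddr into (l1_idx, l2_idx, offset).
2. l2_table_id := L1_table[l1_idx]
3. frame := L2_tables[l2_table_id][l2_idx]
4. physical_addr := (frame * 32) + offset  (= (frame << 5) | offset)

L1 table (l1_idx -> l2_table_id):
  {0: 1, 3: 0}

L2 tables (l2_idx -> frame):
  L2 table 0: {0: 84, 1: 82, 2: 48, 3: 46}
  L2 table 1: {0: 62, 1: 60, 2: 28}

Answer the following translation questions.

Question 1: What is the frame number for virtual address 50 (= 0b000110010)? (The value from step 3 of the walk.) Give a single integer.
vaddr = 50: l1_idx=0, l2_idx=1
L1[0] = 1; L2[1][1] = 60

Answer: 60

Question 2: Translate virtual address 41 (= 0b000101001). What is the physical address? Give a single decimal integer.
vaddr = 41 = 0b000101001
Split: l1_idx=0, l2_idx=1, offset=9
L1[0] = 1
L2[1][1] = 60
paddr = 60 * 32 + 9 = 1929

Answer: 1929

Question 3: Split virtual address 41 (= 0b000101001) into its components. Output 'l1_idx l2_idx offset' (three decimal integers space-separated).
vaddr = 41 = 0b000101001
  top 2 bits -> l1_idx = 0
  next 2 bits -> l2_idx = 1
  bottom 5 bits -> offset = 9

Answer: 0 1 9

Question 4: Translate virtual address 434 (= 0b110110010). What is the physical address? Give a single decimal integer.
Answer: 2642

Derivation:
vaddr = 434 = 0b110110010
Split: l1_idx=3, l2_idx=1, offset=18
L1[3] = 0
L2[0][1] = 82
paddr = 82 * 32 + 18 = 2642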